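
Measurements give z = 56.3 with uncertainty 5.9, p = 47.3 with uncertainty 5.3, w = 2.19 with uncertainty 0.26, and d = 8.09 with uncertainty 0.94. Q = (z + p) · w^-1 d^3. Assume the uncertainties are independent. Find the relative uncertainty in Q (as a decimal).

Let u = z + p = 104. δu = √(δz² + δp²) = √(34.8 + 28.1) = 7.93, so δu/u = 0.0766.
Q is then a monomial in u, w, d:
δQ/Q = √((δu/u)² + (-1·δw/w)² + (3·δd/d)²) = √(0.00586 + 0.0141 + 0.122) = 0.376

0.376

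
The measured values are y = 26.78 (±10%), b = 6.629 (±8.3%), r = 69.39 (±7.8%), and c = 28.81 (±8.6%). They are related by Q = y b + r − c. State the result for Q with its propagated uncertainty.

Let p = y·b = 177.5. δp/p = √((1·δy/y)² + (1·δb/b)²) = √(0.0100 + 0.00689) = 0.130, so δp = 23.1.
Q = p + r − c: δQ = √(δp² + δr² + δc²) = √(532 + 29.3 + 6.14) = 23.8
Q = 218.1.

218.1 ± 23.8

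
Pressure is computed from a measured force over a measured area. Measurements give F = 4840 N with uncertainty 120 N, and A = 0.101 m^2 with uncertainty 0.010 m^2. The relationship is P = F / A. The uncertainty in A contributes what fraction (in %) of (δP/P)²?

94.1%

(δP/P)² = (1·δF/F)² + (-1·δA/A)²
  F term: (1×0.0248)² = 0.000615
  A term: (-1×0.0990)² = 0.00980
Total = 0.0104. Share from A = 0.00980/0.0104 = 0.941.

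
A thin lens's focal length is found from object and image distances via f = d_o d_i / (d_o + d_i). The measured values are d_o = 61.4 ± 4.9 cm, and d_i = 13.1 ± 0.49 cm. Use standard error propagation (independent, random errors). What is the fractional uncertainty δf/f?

0.0339

∂f/∂d_o = (d_i/(d_o+d_i))² = 0.0309;  ∂f/∂d_i = (d_o/(d_o+d_i))² = 0.679
δf = √((∂f/∂d_o · δd_o)² + (∂f/∂d_i · δd_i)²) = √(0.0230 + 0.111) = 0.366 cm
f = 10.8 cm, so δf/f = 0.366/10.8 = 0.0339.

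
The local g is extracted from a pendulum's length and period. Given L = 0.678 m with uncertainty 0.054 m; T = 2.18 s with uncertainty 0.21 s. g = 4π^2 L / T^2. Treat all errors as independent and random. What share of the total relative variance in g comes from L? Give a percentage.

(δg/g)² = (1·δL/L)² + (-2·δT/T)²
  L term: (1×0.0796)² = 0.00634
  T term: (-2×0.0963)² = 0.0371
Total = 0.0435. Share from L = 0.00634/0.0435 = 0.146.

14.6%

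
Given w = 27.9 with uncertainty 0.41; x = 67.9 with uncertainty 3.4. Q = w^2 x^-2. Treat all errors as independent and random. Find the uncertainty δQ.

0.0176

For a monomial Q ∝ w^2, x^-2, fractional errors add in quadrature:
  (2·δw/w)² = (2×0.0147)² = 0.000864;  (-2·δx/x)² = (-2×0.0501)² = 0.0100
δQ/Q = √(0.0109) = 0.104
Q = 0.169, so δQ = 0.104 × 0.169 = 0.0176.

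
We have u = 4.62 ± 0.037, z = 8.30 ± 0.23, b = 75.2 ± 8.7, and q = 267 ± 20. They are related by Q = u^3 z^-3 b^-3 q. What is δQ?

Each factor contributes (exponent × relative error)² to (δQ/Q)²:
  (3·δu/u)² = (3×0.00801)² = 0.000577;  (-3·δz/z)² = (-3×0.0277)² = 0.00691;  (-3·δb/b)² = (-3×0.116)² = 0.120;  (1·δq/q)² = (1×0.0749)² = 0.00561
δQ/Q = √(0.134) = 0.365
Q = 0.000108, so δQ = 0.365 × 0.000108 = 3.96e-05.

3.96e-05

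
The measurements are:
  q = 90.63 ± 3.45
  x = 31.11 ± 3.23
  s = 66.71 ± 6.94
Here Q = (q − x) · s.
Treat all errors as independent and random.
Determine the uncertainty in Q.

520

Let u = q − x = 59.52. δu = √(δq² + δx²) = √(11.9 + 10.4) = 4.73, so δu/u = 0.0794.
Q is then a monomial in u, s:
δQ/Q = √((δu/u)² + (1·δs/s)²) = √(0.00630 + 0.0108) = 0.131
Q = 3971, so δQ = 0.131 × 3971 = 520.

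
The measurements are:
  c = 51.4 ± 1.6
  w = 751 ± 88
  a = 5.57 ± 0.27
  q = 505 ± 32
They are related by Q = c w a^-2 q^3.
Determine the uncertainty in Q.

Each factor contributes (exponent × relative error)² to (δQ/Q)²:
  (1·δc/c)² = (1×0.0311)² = 0.000969;  (1·δw/w)² = (1×0.117)² = 0.0137;  (-2·δa/a)² = (-2×0.0485)² = 0.00940;  (3·δq/q)² = (3×0.0634)² = 0.0361
δQ/Q = √(0.0602) = 0.245
Q = 1.6e+11, so δQ = 0.245 × 1.6e+11 = 3.93e+10.

3.93e+10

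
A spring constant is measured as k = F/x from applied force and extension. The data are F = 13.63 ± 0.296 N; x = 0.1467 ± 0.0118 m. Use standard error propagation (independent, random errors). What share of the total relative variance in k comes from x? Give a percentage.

93.2%

(δk/k)² = (1·δF/F)² + (-1·δx/x)²
  F term: (1×0.0217)² = 0.000472
  x term: (-1×0.0804)² = 0.00647
Total = 0.00694. Share from x = 0.00647/0.00694 = 0.932.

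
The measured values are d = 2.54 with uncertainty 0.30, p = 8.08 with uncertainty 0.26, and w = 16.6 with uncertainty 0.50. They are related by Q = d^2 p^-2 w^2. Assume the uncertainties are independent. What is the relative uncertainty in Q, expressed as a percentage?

Each factor contributes (exponent × relative error)² to (δQ/Q)²:
  (2·δd/d)² = (2×0.118)² = 0.0558;  (-2·δp/p)² = (-2×0.0322)² = 0.00414;  (2·δw/w)² = (2×0.0301)² = 0.00363
δQ/Q = √(0.0636) = 0.252

25.2%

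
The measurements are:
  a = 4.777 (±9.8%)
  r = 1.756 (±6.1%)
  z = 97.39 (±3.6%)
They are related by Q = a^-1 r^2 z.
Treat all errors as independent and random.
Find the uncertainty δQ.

10.1

Each factor contributes (exponent × relative error)² to (δQ/Q)²:
  (-1·δa/a)² = (-1×0.0980)² = 0.00960;  (2·δr/r)² = (2×0.0610)² = 0.0149;  (1·δz/z)² = (1×0.0360)² = 0.00130
δQ/Q = √(0.0258) = 0.161
Q = 62.86, so δQ = 0.161 × 62.86 = 10.1.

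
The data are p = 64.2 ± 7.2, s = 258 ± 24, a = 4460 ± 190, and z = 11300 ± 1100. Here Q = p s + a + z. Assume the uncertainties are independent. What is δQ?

2660

Let w = p·s = 16600. δw/w = √((1·δp/p)² + (1·δs/s)²) = √(0.0126 + 0.00865) = 0.146, so δw = 2410.
Q = w + a + z: δQ = √(δw² + δa² + δz²) = √(5.82e+06 + 36100 + 1.21e+06) = 2660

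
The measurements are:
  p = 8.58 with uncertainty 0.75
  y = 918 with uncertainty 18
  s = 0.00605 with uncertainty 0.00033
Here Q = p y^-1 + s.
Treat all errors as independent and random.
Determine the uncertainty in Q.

Let w = p·y^-1 = 0.00935. δw/w = √((1·δp/p)² + (-1·δy/y)²) = √(0.00764 + 0.000384) = 0.0896, so δw = 0.000837.
Q = w + s: δQ = √(δw² + δs²) = √(7.01e-07 + 1.09e-07) = 0.000900

0.000900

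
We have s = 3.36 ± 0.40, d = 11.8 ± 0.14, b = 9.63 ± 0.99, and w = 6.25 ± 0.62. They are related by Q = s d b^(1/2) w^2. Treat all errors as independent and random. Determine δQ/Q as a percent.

Q is a product of powers, so relative uncertainties combine in quadrature:
  (1·δs/s)² = (1×0.119)² = 0.0142;  (1·δd/d)² = (1×0.0119)² = 0.000141;  (½·δb/b)² = (0.5×0.103)² = 0.00264;  (2·δw/w)² = (2×0.0992)² = 0.0394
δQ/Q = √(0.0563) = 0.237

23.7%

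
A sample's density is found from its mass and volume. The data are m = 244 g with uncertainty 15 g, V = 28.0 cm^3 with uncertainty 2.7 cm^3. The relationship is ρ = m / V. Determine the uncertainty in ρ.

Relative error in a monomial: (δρ/ρ)² = Σ (nᵢ · δxᵢ/xᵢ)².
  (1·δm/m)² = (1×0.0615)² = 0.00378;  (-1·δV/V)² = (-1×0.0964)² = 0.00930
δρ/ρ = √(0.0131) = 0.114
ρ = 8.71 g/cm^3, so δρ = 0.114 × 8.71 = 0.997 g/cm^3.

0.997 g/cm^3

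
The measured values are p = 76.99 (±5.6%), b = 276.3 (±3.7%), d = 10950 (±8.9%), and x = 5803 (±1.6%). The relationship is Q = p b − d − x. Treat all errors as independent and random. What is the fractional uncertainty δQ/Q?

0.383

Let w = p·b = 21270. δw/w = √((1·δp/p)² + (1·δb/b)²) = √(0.00314 + 0.00137) = 0.0671, so δw = 1430.
Q = w − d − x: δQ = √(δw² + δd² + δx²) = √(2.04e+06 + 9.5e+05 + 8620) = 1730
Q = 4519, so δQ/Q = 1730/4519 = 0.383.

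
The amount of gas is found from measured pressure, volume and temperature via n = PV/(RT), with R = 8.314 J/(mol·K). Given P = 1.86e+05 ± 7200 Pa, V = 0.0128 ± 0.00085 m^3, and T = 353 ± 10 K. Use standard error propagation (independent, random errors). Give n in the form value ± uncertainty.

For a monomial n ∝ P, V, T^-1, fractional errors add in quadrature:
  (1·δP/P)² = (1×0.0387)² = 0.00150;  (1·δV/V)² = (1×0.0664)² = 0.00441;  (-1·δT/T)² = (-1×0.0283)² = 0.000803
δn/n = √(0.00671) = 0.0819
n = 0.811 mol, so δn = 0.0819 × 0.811 = 0.0665 mol.

0.811 ± 0.0665 mol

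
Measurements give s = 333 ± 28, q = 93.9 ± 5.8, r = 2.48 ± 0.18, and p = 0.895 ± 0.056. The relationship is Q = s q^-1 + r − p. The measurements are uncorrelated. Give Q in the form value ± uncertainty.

Let w = s·q^-1 = 3.55. δw/w = √((1·δs/s)² + (-1·δq/q)²) = √(0.00707 + 0.00382) = 0.104, so δw = 0.370.
Q = w + r − p: δQ = √(δw² + δr² + δp²) = √(0.137 + 0.0324 + 0.00314) = 0.415
Q = 5.13.

5.13 ± 0.415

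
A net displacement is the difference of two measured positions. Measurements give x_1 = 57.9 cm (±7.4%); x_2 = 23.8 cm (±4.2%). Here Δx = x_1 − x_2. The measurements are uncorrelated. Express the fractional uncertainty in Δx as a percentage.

12.9%

Δx is a linear combination, so absolute uncertainties add in quadrature:
  (δx_1)² = 18.4;  (δx_2)² = 0.999
δΔx = √(19.4) = 4.40 cm
Δx = 34.1 cm, so δΔx/Δx = 4.40/34.1 = 0.129.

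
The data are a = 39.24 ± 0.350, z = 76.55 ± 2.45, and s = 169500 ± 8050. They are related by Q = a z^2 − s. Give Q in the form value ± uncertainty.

Let p = a·z^2 = 229900. δp/p = √((1·δa/a)² + (2·δz/z)²) = √(7.96e-05 + 0.00410) = 0.0646, so δp = 14900.
Q = p − s: δQ = √(δp² + δs²) = √(2.21e+08 + 6.48e+07) = 16900
Q = 60440.

60440 ± 16900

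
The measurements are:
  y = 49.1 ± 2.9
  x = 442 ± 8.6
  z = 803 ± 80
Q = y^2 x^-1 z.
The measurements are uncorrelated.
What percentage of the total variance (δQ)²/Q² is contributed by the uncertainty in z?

(δQ/Q)² = (2·δy/y)² + (-1·δx/x)² + (1·δz/z)²
  y term: (2×0.0591)² = 0.0140
  x term: (-1×0.0195)² = 0.000379
  z term: (1×0.0996)² = 0.00993
Total = 0.0243. Share from z = 0.00993/0.0243 = 0.409.

40.9%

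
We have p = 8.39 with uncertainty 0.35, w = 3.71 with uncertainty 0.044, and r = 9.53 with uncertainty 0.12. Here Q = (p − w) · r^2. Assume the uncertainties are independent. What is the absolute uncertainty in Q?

Let u = p − w = 4.68. δu = √(δp² + δw²) = √(0.122 + 0.00194) = 0.353, so δu/u = 0.0754.
Q is then a monomial in u, r:
δQ/Q = √((δu/u)² + (2·δr/r)²) = √(0.00568 + 0.000634) = 0.0795
Q = 425, so δQ = 0.0795 × 425 = 33.8.

33.8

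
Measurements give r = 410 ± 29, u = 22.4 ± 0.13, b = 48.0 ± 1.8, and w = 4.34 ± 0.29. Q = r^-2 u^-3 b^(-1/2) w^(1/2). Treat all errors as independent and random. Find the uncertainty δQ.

2.35e-11

Q is a product of powers, so relative uncertainties combine in quadrature:
  (-2·δr/r)² = (-2×0.0707)² = 0.0200;  (-3·δu/u)² = (-3×0.00580)² = 0.000303;  (−½·δb/b)² = (-0.5×0.0375)² = 0.000352;  (½·δw/w)² = (0.5×0.0668)² = 0.00112
δQ/Q = √(0.0218) = 0.148
Q = 1.59e-10, so δQ = 0.148 × 1.59e-10 = 2.35e-11.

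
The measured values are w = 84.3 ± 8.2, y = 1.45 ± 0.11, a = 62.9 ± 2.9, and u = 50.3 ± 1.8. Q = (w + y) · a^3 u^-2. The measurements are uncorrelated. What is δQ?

1540

Let h = w + y = 85.8. δh = √(δw² + δy²) = √(67.2 + 0.0121) = 8.20, so δh/h = 0.0956.
Q is then a monomial in h, a, u:
δQ/Q = √((δh/h)² + (3·δa/a)² + (-2·δu/u)²) = √(0.00915 + 0.0191 + 0.00512) = 0.183
Q = 8430, so δQ = 0.183 × 8430 = 1540.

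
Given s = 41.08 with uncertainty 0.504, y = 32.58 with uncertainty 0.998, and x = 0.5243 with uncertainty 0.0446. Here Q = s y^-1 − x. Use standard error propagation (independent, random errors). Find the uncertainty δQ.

0.0610

Let p = s·y^-1 = 1.261. δp/p = √((1·δs/s)² + (-1·δy/y)²) = √(0.000151 + 0.000938) = 0.0330, so δp = 0.0416.
Q = p − x: δQ = √(δp² + δx²) = √(0.00173 + 0.00199) = 0.0610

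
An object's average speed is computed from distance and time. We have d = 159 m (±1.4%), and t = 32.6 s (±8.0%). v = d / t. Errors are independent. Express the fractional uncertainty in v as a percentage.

8.12%

Each factor contributes (exponent × relative error)² to (δv/v)²:
  (1·δd/d)² = (1×0.0140)² = 0.000196;  (-1·δt/t)² = (-1×0.0800)² = 0.00640
δv/v = √(0.00660) = 0.0812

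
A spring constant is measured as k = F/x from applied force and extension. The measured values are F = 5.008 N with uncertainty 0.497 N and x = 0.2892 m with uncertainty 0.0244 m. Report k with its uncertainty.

17.32 ± 2.26 N/m

Relative error in a monomial: (δk/k)² = Σ (nᵢ · δxᵢ/xᵢ)².
  (1·δF/F)² = (1×0.0992)² = 0.00985;  (-1·δx/x)² = (-1×0.0844)² = 0.00712
δk/k = √(0.0170) = 0.130
k = 17.32 N/m, so δk = 0.130 × 17.32 = 2.26 N/m.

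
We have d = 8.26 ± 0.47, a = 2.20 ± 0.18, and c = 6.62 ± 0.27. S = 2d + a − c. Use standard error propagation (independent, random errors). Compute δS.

S is a linear combination, so absolute uncertainties add in quadrature:
  (2·δd)² = 0.884;  (δa)² = 0.0324;  (δc)² = 0.0729
δS = √(0.989) = 0.994

0.994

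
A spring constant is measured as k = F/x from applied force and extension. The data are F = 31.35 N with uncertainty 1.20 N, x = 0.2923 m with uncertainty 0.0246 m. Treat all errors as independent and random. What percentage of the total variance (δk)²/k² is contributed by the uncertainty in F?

17.1%

(δk/k)² = (1·δF/F)² + (-1·δx/x)²
  F term: (1×0.0383)² = 0.00147
  x term: (-1×0.0842)² = 0.00708
Total = 0.00855. Share from F = 0.00147/0.00855 = 0.171.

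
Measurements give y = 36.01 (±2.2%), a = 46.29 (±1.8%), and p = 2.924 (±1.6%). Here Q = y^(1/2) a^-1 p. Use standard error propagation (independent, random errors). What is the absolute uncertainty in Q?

0.0100

Relative error in a monomial: (δQ/Q)² = Σ (nᵢ · δxᵢ/xᵢ)².
  (½·δy/y)² = (0.5×0.0220)² = 0.000121;  (-1·δa/a)² = (-1×0.0180)² = 0.000324;  (1·δp/p)² = (1×0.0160)² = 0.000256
δQ/Q = √(0.000701) = 0.0265
Q = 0.3791, so δQ = 0.0265 × 0.3791 = 0.0100.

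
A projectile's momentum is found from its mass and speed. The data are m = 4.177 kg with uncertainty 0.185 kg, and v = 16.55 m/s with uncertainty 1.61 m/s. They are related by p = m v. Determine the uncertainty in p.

7.39 kg·m/s

Products/powers → add relative errors in quadrature, weighted by exponent:
  (1·δm/m)² = (1×0.0443)² = 0.00196;  (1·δv/v)² = (1×0.0973)² = 0.00946
δp/p = √(0.0114) = 0.107
p = 69.13 kg·m/s, so δp = 0.107 × 69.13 = 7.39 kg·m/s.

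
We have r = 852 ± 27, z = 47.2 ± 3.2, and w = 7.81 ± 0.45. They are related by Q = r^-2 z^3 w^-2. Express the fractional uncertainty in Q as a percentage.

Since Q is a product/quotient, work with relative uncertainties:
  (-2·δr/r)² = (-2×0.0317)² = 0.00402;  (3·δz/z)² = (3×0.0678)² = 0.0414;  (-2·δw/w)² = (-2×0.0576)² = 0.0133
δQ/Q = √(0.0587) = 0.242

24.2%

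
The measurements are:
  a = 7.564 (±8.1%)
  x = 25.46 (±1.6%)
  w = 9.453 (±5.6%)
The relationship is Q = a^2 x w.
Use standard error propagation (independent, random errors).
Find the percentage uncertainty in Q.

Relative error in a monomial: (δQ/Q)² = Σ (nᵢ · δxᵢ/xᵢ)².
  (2·δa/a)² = (2×0.0810)² = 0.0262;  (1·δx/x)² = (1×0.0160)² = 0.000256;  (1·δw/w)² = (1×0.0560)² = 0.00314
δQ/Q = √(0.0296) = 0.172

17.2%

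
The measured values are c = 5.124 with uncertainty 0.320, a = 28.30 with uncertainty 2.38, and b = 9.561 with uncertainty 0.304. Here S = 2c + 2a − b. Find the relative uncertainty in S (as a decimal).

Absolute uncertainties add in quadrature for a linear combination:
  (2·δc)² = 0.410;  (2·δa)² = 22.7;  (δb)² = 0.0924
δS = √(23.2) = 4.81
S = 57.29, so δS/S = 4.81/57.29 = 0.0840.

0.0840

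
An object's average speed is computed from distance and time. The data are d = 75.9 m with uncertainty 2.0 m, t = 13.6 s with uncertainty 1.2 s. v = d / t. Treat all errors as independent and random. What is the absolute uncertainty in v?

Since v is a product/quotient, work with relative uncertainties:
  (1·δd/d)² = (1×0.0264)² = 0.000694;  (-1·δt/t)² = (-1×0.0882)² = 0.00779
δv/v = √(0.00848) = 0.0921
v = 5.58 m/s, so δv = 0.0921 × 5.58 = 0.514 m/s.

0.514 m/s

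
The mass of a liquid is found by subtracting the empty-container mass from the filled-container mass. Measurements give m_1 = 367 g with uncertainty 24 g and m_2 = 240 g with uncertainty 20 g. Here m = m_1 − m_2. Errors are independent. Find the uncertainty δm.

m is a linear combination, so absolute uncertainties add in quadrature:
  (δm_1)² = 576;  (δm_2)² = 400
δm = √(976) = 31.2 g

31.2 g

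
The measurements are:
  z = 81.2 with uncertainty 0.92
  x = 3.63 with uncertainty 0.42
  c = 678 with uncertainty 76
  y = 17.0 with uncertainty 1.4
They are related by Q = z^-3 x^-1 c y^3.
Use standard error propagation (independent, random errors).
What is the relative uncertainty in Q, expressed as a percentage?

29.7%

For a monomial Q ∝ z^-3, x^-1, c, y^3, fractional errors add in quadrature:
  (-3·δz/z)² = (-3×0.0113)² = 0.00116;  (-1·δx/x)² = (-1×0.116)² = 0.0134;  (1·δc/c)² = (1×0.112)² = 0.0126;  (3·δy/y)² = (3×0.0824)² = 0.0610
δQ/Q = √(0.0881) = 0.297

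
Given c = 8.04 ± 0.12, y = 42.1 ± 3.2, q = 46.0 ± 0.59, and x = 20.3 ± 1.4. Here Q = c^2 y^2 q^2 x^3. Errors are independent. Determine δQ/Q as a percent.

26.0%

Relative error in a monomial: (δQ/Q)² = Σ (nᵢ · δxᵢ/xᵢ)².
  (2·δc/c)² = (2×0.0149)² = 0.000891;  (2·δy/y)² = (2×0.0760)² = 0.0231;  (2·δq/q)² = (2×0.0128)² = 0.000658;  (3·δx/x)² = (3×0.0690)² = 0.0428
δQ/Q = √(0.0675) = 0.260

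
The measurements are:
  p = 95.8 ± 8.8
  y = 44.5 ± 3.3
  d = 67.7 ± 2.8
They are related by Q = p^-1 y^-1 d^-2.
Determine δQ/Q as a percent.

14.4%

For a monomial Q ∝ p^-1, y^-1, d^-2, fractional errors add in quadrature:
  (-1·δp/p)² = (-1×0.0919)² = 0.00844;  (-1·δy/y)² = (-1×0.0742)² = 0.00550;  (-2·δd/d)² = (-2×0.0414)² = 0.00684
δQ/Q = √(0.0208) = 0.144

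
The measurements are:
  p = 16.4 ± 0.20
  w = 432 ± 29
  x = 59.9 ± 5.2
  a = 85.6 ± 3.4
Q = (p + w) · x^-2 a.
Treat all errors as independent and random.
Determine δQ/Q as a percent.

18.9%

Let u = p + w = 448. δu = √(δp² + δw²) = √(0.0400 + 841) = 29.0, so δu/u = 0.0647.
Q is then a monomial in u, x, a:
δQ/Q = √((δu/u)² + (-2·δx/x)² + (1·δa/a)²) = √(0.00418 + 0.0301 + 0.00158) = 0.189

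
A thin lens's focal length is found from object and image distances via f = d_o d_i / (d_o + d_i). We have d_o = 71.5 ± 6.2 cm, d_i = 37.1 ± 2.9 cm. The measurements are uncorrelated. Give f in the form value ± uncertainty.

∂f/∂d_o = (d_i/(d_o+d_i))² = 0.117;  ∂f/∂d_i = (d_o/(d_o+d_i))² = 0.433
δf = √((∂f/∂d_o · δd_o)² + (∂f/∂d_i · δd_i)²) = √(0.524 + 1.58) = 1.45 cm
f = 24.4 cm.

24.4 ± 1.45 cm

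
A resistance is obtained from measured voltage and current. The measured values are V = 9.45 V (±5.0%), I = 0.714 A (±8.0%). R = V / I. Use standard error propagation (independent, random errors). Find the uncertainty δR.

Each factor contributes (exponent × relative error)² to (δR/R)²:
  (1·δV/V)² = (1×0.0500)² = 0.00250;  (-1·δI/I)² = (-1×0.0800)² = 0.00640
δR/R = √(0.00890) = 0.0943
R = 13.2 Ω, so δR = 0.0943 × 13.2 = 1.25 Ω.

1.25 Ω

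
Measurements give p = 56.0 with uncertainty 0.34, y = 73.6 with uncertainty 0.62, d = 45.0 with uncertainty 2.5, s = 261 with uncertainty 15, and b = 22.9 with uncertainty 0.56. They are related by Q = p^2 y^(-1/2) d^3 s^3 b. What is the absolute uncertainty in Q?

For a monomial Q ∝ p^2, y^(-1/2), d^3, s^3, b, fractional errors add in quadrature:
  (2·δp/p)² = (2×0.00607)² = 0.000147;  (−½·δy/y)² = (-0.5×0.00842)² = 1.77e-05;  (3·δd/d)² = (3×0.0556)² = 0.0278;  (3·δs/s)² = (3×0.0575)² = 0.0297;  (1·δb/b)² = (1×0.0245)² = 0.000598
δQ/Q = √(0.0583) = 0.241
Q = 1.36e+16, so δQ = 0.241 × 1.36e+16 = 3.27e+15.

3.27e+15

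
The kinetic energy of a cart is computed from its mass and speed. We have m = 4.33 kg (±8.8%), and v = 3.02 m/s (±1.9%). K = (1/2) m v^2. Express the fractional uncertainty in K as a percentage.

9.59%

Since K is a product/quotient, work with relative uncertainties:
  (1·δm/m)² = (1×0.0880)² = 0.00774;  (2·δv/v)² = (2×0.0190)² = 0.00144
δK/K = √(0.00919) = 0.0959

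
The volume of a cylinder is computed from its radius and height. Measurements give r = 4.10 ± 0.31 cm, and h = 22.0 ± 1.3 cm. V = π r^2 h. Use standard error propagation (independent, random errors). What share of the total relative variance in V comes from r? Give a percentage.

86.8%

(δV/V)² = (2·δr/r)² + (1·δh/h)²
  r term: (2×0.0756)² = 0.0229
  h term: (1×0.0591)² = 0.00349
Total = 0.0264. Share from r = 0.0229/0.0264 = 0.868.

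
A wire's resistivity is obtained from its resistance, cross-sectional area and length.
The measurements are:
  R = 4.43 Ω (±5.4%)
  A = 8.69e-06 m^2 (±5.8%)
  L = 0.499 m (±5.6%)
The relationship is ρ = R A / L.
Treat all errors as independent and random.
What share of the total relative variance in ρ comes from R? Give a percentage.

31.0%

(δρ/ρ)² = (1·δR/R)² + (1·δA/A)² + (-1·δL/L)²
  R term: (1×0.0540)² = 0.00292
  A term: (1×0.0580)² = 0.00336
  L term: (-1×0.0560)² = 0.00314
Total = 0.00942. Share from R = 0.00292/0.00942 = 0.310.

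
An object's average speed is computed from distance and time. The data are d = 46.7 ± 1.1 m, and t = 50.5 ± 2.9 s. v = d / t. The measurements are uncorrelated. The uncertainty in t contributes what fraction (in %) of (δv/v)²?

(δv/v)² = (1·δd/d)² + (-1·δt/t)²
  d term: (1×0.0236)² = 0.000555
  t term: (-1×0.0574)² = 0.00330
Total = 0.00385. Share from t = 0.00330/0.00385 = 0.856.

85.6%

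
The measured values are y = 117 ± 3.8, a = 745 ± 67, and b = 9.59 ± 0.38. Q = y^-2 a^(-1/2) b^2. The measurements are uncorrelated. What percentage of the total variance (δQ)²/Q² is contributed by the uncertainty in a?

(δQ/Q)² = (-2·δy/y)² + (−½·δa/a)² + (2·δb/b)²
  y term: (-2×0.0325)² = 0.00422
  a term: (-0.5×0.0899)² = 0.00202
  b term: (2×0.0396)² = 0.00628
Total = 0.0125. Share from a = 0.00202/0.0125 = 0.161.

16.1%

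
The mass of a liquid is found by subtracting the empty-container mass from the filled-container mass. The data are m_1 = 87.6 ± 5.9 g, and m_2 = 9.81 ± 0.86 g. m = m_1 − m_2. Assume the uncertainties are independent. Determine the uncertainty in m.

m is a linear combination, so absolute uncertainties add in quadrature:
  (δm_1)² = 34.8;  (δm_2)² = 0.740
δm = √(35.5) = 5.96 g

5.96 g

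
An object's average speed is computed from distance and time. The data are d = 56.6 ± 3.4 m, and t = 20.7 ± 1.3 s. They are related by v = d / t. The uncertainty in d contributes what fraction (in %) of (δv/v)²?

47.8%

(δv/v)² = (1·δd/d)² + (-1·δt/t)²
  d term: (1×0.0601)² = 0.00361
  t term: (-1×0.0628)² = 0.00394
Total = 0.00755. Share from d = 0.00361/0.00755 = 0.478.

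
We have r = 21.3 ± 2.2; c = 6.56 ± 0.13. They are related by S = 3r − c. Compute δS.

Absolute uncertainties add in quadrature for a linear combination:
  (3·δr)² = 43.6;  (δc)² = 0.0169
δS = √(43.6) = 6.60

6.60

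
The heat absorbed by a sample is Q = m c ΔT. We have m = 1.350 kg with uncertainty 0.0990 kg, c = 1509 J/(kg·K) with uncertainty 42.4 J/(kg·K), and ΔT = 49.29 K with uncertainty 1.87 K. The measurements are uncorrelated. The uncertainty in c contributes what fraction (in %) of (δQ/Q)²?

(δQ/Q)² = (1·δm/m)² + (1·δc/c)² + (1·δΔT/ΔT)²
  m term: (1×0.0733)² = 0.00538
  c term: (1×0.0281)² = 0.000790
  ΔT term: (1×0.0379)² = 0.00144
Total = 0.00761. Share from c = 0.000790/0.00761 = 0.104.

10.4%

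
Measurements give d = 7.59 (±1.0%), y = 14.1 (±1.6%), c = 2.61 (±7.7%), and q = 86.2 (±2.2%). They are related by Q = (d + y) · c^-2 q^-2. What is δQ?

Let u = d + y = 21.7. δu = √(δd² + δy²) = √(0.00576 + 0.0509) = 0.238, so δu/u = 0.0110.
Q is then a monomial in u, c, q:
δQ/Q = √((δu/u)² + (-2·δc/c)² + (-2·δq/q)²) = √(0.000120 + 0.0237 + 0.00194) = 0.161
Q = 0.000429, so δQ = 0.161 × 0.000429 = 6.88e-05.

6.88e-05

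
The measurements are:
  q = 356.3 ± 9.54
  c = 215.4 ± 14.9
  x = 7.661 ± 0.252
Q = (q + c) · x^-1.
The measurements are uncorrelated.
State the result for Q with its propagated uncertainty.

74.62 ± 3.37

Let u = q + c = 571.7. δu = √(δq² + δc²) = √(91.0 + 222) = 17.7, so δu/u = 0.0309.
Q is then a monomial in u, x:
δQ/Q = √((δu/u)² + (-1·δx/x)²) = √(0.000958 + 0.00108) = 0.0452
Q = 74.62, so δQ = 0.0452 × 74.62 = 3.37.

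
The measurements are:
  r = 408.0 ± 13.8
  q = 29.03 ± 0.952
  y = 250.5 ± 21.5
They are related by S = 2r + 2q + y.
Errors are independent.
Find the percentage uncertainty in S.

3.12%

Each term contributes (cᵢ δxᵢ)² to (δS)²:
  (2·δr)² = 762;  (2·δq)² = 3.63;  (δy)² = 462
δS = √(1230) = 35.0
S = 1125, so δS/S = 35.0/1125 = 0.0312.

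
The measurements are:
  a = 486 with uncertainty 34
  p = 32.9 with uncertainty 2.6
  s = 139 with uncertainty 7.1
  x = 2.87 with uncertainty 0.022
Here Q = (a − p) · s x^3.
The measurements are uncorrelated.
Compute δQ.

1.4e+05

Let u = a − p = 453. δu = √(δa² + δp²) = √(1160 + 6.76) = 34.1, so δu/u = 0.0753.
Q is then a monomial in u, s, x:
δQ/Q = √((δu/u)² + (1·δs/s)² + (3·δx/x)²) = √(0.00566 + 0.00261 + 0.000529) = 0.0938
Q = 1.49e+06, so δQ = 0.0938 × 1.49e+06 = 1.4e+05.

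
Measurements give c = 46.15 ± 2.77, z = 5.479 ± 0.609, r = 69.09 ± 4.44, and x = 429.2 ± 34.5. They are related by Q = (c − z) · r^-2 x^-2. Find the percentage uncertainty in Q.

21.7%

Let u = c − z = 40.67. δu = √(δc² + δz²) = √(7.67 + 0.371) = 2.84, so δu/u = 0.0697.
Q is then a monomial in u, r, x:
δQ/Q = √((δu/u)² + (-2·δr/r)² + (-2·δx/x)²) = √(0.00486 + 0.0165 + 0.0258) = 0.217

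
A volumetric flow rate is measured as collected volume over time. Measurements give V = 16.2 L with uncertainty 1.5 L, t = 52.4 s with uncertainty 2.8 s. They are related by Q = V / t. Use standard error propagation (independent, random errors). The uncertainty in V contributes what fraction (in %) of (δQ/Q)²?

(δQ/Q)² = (1·δV/V)² + (-1·δt/t)²
  V term: (1×0.0926)² = 0.00857
  t term: (-1×0.0534)² = 0.00286
Total = 0.0114. Share from V = 0.00857/0.0114 = 0.750.

75.0%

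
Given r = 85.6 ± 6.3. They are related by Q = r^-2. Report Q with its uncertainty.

(1.36 ± 0.201) × 10^-4

Q is a product of powers, so relative uncertainties combine in quadrature:
  (-2·δr/r)² = (-2×0.0736)² = 0.0217
δQ/Q = √(0.0217) = 0.147
Q = 0.000136, so δQ = 0.147 × 0.000136 = 2.01e-05.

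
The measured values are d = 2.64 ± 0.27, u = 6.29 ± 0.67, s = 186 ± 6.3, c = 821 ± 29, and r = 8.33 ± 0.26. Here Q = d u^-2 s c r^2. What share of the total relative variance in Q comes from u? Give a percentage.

(δQ/Q)² = (1·δd/d)² + (-2·δu/u)² + (1·δs/s)² + (1·δc/c)² + (2·δr/r)²
  d term: (1×0.102)² = 0.0105
  u term: (-2×0.107)² = 0.0454
  s term: (1×0.0339)² = 0.00115
  c term: (1×0.0353)² = 0.00125
  r term: (2×0.0312)² = 0.00390
Total = 0.0621. Share from u = 0.0454/0.0621 = 0.730.

73.0%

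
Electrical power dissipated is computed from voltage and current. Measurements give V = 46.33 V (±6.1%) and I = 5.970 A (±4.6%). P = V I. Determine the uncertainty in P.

Products/powers → add relative errors in quadrature, weighted by exponent:
  (1·δV/V)² = (1×0.0610)² = 0.00372;  (1·δI/I)² = (1×0.0460)² = 0.00212
δP/P = √(0.00584) = 0.0764
P = 276.6 W, so δP = 0.0764 × 276.6 = 21.1 W.

21.1 W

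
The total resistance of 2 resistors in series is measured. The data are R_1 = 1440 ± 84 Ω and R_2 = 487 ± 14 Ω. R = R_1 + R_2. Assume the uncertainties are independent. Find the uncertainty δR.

Sums and differences: (δR)² = Σ (cᵢ δxᵢ)².
  (δR_1)² = 7060;  (δR_2)² = 196
δR = √(7250) = 85.2 Ω

85.2 Ω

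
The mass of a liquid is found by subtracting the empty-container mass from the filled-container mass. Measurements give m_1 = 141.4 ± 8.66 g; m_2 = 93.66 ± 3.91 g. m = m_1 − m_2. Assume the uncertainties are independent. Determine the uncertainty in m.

9.50 g

Sums and differences: (δm)² = Σ (cᵢ δxᵢ)².
  (δm_1)² = 75.0;  (δm_2)² = 15.3
δm = √(90.3) = 9.50 g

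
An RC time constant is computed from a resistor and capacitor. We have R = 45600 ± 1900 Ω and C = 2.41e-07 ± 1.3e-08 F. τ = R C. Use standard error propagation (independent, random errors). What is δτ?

Since τ is a product/quotient, work with relative uncertainties:
  (1·δR/R)² = (1×0.0417)² = 0.00174;  (1·δC/C)² = (1×0.0539)² = 0.00291
δτ/τ = √(0.00465) = 0.0682
τ = 0.0110 s, so δτ = 0.0682 × 0.0110 = 0.000749 s.

0.000749 s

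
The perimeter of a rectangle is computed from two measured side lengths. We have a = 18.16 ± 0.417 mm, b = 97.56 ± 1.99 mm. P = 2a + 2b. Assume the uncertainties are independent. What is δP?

4.07 mm

Each term contributes (cᵢ δxᵢ)² to (δP)²:
  (2·δa)² = 0.696;  (2·δb)² = 15.8
δP = √(16.5) = 4.07 mm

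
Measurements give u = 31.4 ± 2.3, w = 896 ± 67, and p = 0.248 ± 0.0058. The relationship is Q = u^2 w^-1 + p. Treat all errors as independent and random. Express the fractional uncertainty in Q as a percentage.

Let h = u^2·w^-1 = 1.10. δh/h = √((2·δu/u)² + (-1·δw/w)²) = √(0.0215 + 0.00559) = 0.164, so δh = 0.181.
Q = h + p: δQ = √(δh² + δp²) = √(0.0328 + 3.36e-05) = 0.181
Q = 1.35, so δQ/Q = 0.181/1.35 = 0.134.

13.4%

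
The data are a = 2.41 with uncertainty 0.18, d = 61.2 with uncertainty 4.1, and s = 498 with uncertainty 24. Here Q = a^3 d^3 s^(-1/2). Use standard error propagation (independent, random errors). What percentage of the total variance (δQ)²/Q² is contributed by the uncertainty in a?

(δQ/Q)² = (3·δa/a)² + (3·δd/d)² + (−½·δs/s)²
  a term: (3×0.0747)² = 0.0502
  d term: (3×0.0670)² = 0.0404
  s term: (-0.5×0.0482)² = 0.000581
Total = 0.0912. Share from a = 0.0502/0.0912 = 0.551.

55.1%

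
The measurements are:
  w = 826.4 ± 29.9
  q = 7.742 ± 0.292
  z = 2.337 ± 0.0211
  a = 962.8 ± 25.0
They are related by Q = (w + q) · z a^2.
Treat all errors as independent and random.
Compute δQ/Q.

Let u = w + q = 834.1. δu = √(δw² + δq²) = √(894 + 0.0853) = 29.9, so δu/u = 0.0358.
Q is then a monomial in u, z, a:
δQ/Q = √((δu/u)² + (1·δz/z)² + (2·δa/a)²) = √(0.00129 + 8.15e-05 + 0.00270) = 0.0637

0.0637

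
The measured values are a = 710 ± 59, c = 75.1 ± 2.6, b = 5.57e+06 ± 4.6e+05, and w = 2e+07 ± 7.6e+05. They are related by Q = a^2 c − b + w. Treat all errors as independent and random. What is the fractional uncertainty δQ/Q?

Let p = a^2·c = 3.79e+07. δp/p = √((2·δa/a)² + (1·δc/c)²) = √(0.0276 + 0.00120) = 0.170, so δp = 6.43e+06.
Q = p − b + w: δQ = √(δp² + δb² + δw²) = √(4.13e+13 + 2.12e+11 + 5.78e+11) = 6.49e+06
Q = 5.23e+07, so δQ/Q = 6.49e+06/5.23e+07 = 0.124.

0.124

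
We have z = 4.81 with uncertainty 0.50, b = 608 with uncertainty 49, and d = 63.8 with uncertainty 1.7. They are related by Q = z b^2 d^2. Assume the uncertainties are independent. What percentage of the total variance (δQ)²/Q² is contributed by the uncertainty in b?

65.6%

(δQ/Q)² = (1·δz/z)² + (2·δb/b)² + (2·δd/d)²
  z term: (1×0.104)² = 0.0108
  b term: (2×0.0806)² = 0.0260
  d term: (2×0.0266)² = 0.00284
Total = 0.0396. Share from b = 0.0260/0.0396 = 0.656.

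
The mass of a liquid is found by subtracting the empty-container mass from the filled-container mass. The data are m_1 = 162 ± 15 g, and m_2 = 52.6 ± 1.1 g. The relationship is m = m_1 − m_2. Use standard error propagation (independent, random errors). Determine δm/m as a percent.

13.7%

Sums and differences: (δm)² = Σ (cᵢ δxᵢ)².
  (δm_1)² = 225;  (δm_2)² = 1.21
δm = √(226) = 15.0 g
m = 109 g, so δm/m = 15.0/109 = 0.137.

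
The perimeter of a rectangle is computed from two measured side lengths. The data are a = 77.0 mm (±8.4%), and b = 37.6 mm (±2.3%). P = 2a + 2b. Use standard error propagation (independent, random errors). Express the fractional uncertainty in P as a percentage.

5.69%

P is a linear combination, so absolute uncertainties add in quadrature:
  (2·δa)² = 167;  (2·δb)² = 2.99
δP = √(170) = 13.1 mm
P = 229 mm, so δP/P = 13.1/229 = 0.0569.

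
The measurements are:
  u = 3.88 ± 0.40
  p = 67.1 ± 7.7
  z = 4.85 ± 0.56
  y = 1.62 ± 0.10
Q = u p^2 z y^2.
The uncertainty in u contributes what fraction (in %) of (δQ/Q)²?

(δQ/Q)² = (1·δu/u)² + (2·δp/p)² + (1·δz/z)² + (2·δy/y)²
  u term: (1×0.103)² = 0.0106
  p term: (2×0.115)² = 0.0527
  z term: (1×0.115)² = 0.0133
  y term: (2×0.0617)² = 0.0152
Total = 0.0919. Share from u = 0.0106/0.0919 = 0.116.

11.6%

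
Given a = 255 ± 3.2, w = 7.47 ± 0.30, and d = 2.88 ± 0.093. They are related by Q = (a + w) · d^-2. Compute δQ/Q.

Let u = a + w = 262. δu = √(δa² + δw²) = √(10.2 + 0.0900) = 3.21, so δu/u = 0.0122.
Q is then a monomial in u, d:
δQ/Q = √((δu/u)² + (-2·δd/d)²) = √(0.000150 + 0.00417) = 0.0657

0.0657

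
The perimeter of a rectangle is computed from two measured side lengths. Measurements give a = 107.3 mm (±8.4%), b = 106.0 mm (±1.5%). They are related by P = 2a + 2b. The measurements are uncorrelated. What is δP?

For a sum/difference, combine absolute errors in quadrature:
  (2·δa)² = 325;  (2·δb)² = 10.1
δP = √(335) = 18.3 mm

18.3 mm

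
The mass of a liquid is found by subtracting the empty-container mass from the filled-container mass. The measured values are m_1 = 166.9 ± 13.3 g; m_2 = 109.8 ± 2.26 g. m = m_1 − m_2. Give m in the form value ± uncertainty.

57.10 ± 13.5 g

For a sum/difference, combine absolute errors in quadrature:
  (δm_1)² = 177;  (δm_2)² = 5.11
δm = √(182) = 13.5 g
m = 57.10 g.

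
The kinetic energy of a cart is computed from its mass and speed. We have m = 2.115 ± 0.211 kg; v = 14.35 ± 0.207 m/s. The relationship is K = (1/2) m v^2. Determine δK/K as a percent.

Since K is a product/quotient, work with relative uncertainties:
  (1·δm/m)² = (1×0.0998)² = 0.00995;  (2·δv/v)² = (2×0.0144)² = 0.000832
δK/K = √(0.0108) = 0.104

10.4%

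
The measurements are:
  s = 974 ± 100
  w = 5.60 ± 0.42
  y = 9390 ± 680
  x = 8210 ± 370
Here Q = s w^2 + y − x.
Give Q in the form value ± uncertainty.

31700 ± 5610

Let p = s·w^2 = 30500. δp/p = √((1·δs/s)² + (2·δw/w)²) = √(0.0105 + 0.0225) = 0.182, so δp = 5550.
Q = p + y − x: δQ = √(δp² + δy² + δx²) = √(3.08e+07 + 4.62e+05 + 1.37e+05) = 5610
Q = 31700.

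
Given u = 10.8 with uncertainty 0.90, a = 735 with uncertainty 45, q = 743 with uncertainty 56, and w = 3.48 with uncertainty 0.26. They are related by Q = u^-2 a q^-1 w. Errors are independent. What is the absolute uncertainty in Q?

Q is a product of powers, so relative uncertainties combine in quadrature:
  (-2·δu/u)² = (-2×0.0833)² = 0.0278;  (1·δa/a)² = (1×0.0612)² = 0.00375;  (-1·δq/q)² = (-1×0.0754)² = 0.00568;  (1·δw/w)² = (1×0.0747)² = 0.00558
δQ/Q = √(0.0428) = 0.207
Q = 0.0295, so δQ = 0.207 × 0.0295 = 0.00611.

0.00611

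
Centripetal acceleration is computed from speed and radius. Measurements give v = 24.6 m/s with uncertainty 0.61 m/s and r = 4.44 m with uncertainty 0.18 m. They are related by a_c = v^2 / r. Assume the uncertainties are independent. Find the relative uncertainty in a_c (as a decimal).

0.0641

Since a_c is a product/quotient, work with relative uncertainties:
  (2·δv/v)² = (2×0.0248)² = 0.00246;  (-1·δr/r)² = (-1×0.0405)² = 0.00164
δa_c/a_c = √(0.00410) = 0.0641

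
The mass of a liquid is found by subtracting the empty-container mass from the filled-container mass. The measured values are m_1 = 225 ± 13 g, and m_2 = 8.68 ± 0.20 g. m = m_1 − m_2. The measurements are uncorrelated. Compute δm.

13.0 g

For a sum/difference, combine absolute errors in quadrature:
  (δm_1)² = 169;  (δm_2)² = 0.0400
δm = √(169) = 13.0 g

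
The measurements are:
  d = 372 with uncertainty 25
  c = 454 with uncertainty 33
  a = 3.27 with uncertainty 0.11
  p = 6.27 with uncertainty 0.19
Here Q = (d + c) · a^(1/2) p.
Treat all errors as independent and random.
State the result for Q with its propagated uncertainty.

9370 ± 571

Let u = d + c = 826. δu = √(δd² + δc²) = √(625 + 1090) = 41.4, so δu/u = 0.0501.
Q is then a monomial in u, a, p:
δQ/Q = √((δu/u)² + (½·δa/a)² + (1·δp/p)²) = √(0.00251 + 0.000283 + 0.000918) = 0.0609
Q = 9370, so δQ = 0.0609 × 9370 = 571.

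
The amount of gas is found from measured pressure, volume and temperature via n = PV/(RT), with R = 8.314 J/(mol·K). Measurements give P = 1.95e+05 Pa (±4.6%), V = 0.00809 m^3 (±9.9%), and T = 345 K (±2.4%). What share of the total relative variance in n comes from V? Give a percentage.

78.5%

(δn/n)² = (1·δP/P)² + (1·δV/V)² + (-1·δT/T)²
  P term: (1×0.0460)² = 0.00212
  V term: (1×0.0990)² = 0.00980
  T term: (-1×0.0240)² = 0.000576
Total = 0.0125. Share from V = 0.00980/0.0125 = 0.785.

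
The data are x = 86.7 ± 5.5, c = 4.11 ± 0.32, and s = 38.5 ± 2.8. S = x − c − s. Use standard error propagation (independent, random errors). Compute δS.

S is a linear combination, so absolute uncertainties add in quadrature:
  (δx)² = 30.2;  (δc)² = 0.102;  (δs)² = 7.84
δS = √(38.2) = 6.18

6.18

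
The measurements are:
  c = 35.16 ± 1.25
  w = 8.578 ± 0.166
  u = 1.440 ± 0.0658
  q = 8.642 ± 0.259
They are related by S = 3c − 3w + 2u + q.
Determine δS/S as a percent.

4.16%

S is a linear combination, so absolute uncertainties add in quadrature:
  (3·δc)² = 14.1;  (3·δw)² = 0.248;  (2·δu)² = 0.0173;  (δq)² = 0.0671
δS = √(14.4) = 3.79
S = 91.27, so δS/S = 3.79/91.27 = 0.0416.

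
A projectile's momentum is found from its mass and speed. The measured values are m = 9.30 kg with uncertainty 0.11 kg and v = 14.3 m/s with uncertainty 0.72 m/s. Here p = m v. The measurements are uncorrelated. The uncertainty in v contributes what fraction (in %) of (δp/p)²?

(δp/p)² = (1·δm/m)² + (1·δv/v)²
  m term: (1×0.0118)² = 0.000140
  v term: (1×0.0503)² = 0.00254
Total = 0.00267. Share from v = 0.00254/0.00267 = 0.948.

94.8%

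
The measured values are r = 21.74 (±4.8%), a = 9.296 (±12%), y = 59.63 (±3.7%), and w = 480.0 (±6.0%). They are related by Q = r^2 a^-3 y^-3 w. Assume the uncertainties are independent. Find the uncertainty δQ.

Relative error in a monomial: (δQ/Q)² = Σ (nᵢ · δxᵢ/xᵢ)².
  (2·δr/r)² = (2×0.0480)² = 0.00922;  (-3·δa/a)² = (-3×0.120)² = 0.130;  (-3·δy/y)² = (-3×0.0370)² = 0.0123;  (1·δw/w)² = (1×0.0600)² = 0.00360
δQ/Q = √(0.155) = 0.393
Q = 0.001332, so δQ = 0.393 × 0.001332 = 0.000524.

0.000524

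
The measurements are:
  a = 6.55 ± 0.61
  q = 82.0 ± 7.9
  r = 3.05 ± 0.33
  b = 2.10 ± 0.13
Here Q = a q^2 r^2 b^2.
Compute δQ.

5.94e+05

Products/powers → add relative errors in quadrature, weighted by exponent:
  (1·δa/a)² = (1×0.0931)² = 0.00867;  (2·δq/q)² = (2×0.0963)² = 0.0371;  (2·δr/r)² = (2×0.108)² = 0.0468;  (2·δb/b)² = (2×0.0619)² = 0.0153
δQ/Q = √(0.108) = 0.329
Q = 1.81e+06, so δQ = 0.329 × 1.81e+06 = 5.94e+05.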